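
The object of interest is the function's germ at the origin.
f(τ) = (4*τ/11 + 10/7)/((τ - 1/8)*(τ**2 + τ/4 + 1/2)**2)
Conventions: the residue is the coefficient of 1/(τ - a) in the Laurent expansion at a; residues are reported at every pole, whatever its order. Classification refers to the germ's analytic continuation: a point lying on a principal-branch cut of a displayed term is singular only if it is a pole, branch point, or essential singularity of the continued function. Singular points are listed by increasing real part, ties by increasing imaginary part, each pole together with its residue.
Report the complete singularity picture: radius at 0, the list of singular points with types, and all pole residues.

Denominator factor (τ**2 + τ/4 + 1/2)^2: discriminant -31/16, complex-conjugate roots (-1/8) + ((1/8)*sqrt(31))*i and (-1/8) - ((1/8)*sqrt(31))*i; poles of order 2, moduli (1/2)*sqrt(2) and (1/2)*sqrt(2).
Denominator factor (τ - 1/8): pole of order 1 at 1/8, modulus 1/8.
The radius of convergence is the smallest modulus among the singular points: 1/8.
The factor τ**2 + τ/4 + 1/2 splits as (τ - a)(τ - a') with a = (-1/8) - ((1/8)*sqrt(31))*i, a' = (-1/8) + ((1/8)*sqrt(31))*i. At the order-2 pole a set g(τ) = (τ - a)^2*f(τ) = [(4*τ/11 + 10/7)/(τ - 1/8)] / (τ - a')^2.
Order-2 pole: residue = g'(a); g'((-1/8) - ((1/8)*sqrt(31))*i) = (-232448/94325) - ((18157056/90646325)*sqrt(31))*i, so the residue is (-232448/94325) - ((18157056/90646325)*sqrt(31))*i.
The factor τ**2 + τ/4 + 1/2 splits as (τ - a)(τ - a') with a = (-1/8) + ((1/8)*sqrt(31))*i, a' = (-1/8) - ((1/8)*sqrt(31))*i. At the order-2 pole a set g(τ) = (τ - a)^2*f(τ) = [(4*τ/11 + 10/7)/(τ - 1/8)] / (τ - a')^2.
Order-2 pole: residue = g'(a); g'((-1/8) + ((1/8)*sqrt(31))*i) = (-232448/94325) + ((18157056/90646325)*sqrt(31))*i, so the residue is (-232448/94325) + ((18157056/90646325)*sqrt(31))*i.
At the order-1 pole 1/8 set g(τ) = (τ - (1/8))*f(τ) = (4*τ/11 + 10/7)/(τ**2 + τ/4 + 1/2)**2.
Simple pole: residue = g(a) at a = 1/8, which is 464896/94325.
List the singular points by increasing real part (a conjugate pair: the negative imaginary part first).

Radius of convergence at 0: 1/8.
At (-1/8) - ((1/8)*sqrt(31))*i: a pole of order 2; residue (-232448/94325) - ((18157056/90646325)*sqrt(31))*i.
At (-1/8) + ((1/8)*sqrt(31))*i: a pole of order 2; residue (-232448/94325) + ((18157056/90646325)*sqrt(31))*i.
At 1/8: a pole of order 1; residue 464896/94325.


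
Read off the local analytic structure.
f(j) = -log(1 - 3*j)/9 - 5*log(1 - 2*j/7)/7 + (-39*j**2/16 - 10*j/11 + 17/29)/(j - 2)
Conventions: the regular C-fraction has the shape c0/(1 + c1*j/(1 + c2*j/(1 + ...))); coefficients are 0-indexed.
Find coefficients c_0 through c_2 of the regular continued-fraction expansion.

Taylor coefficients (expand at 0): a_0 = -17/58, a_1 = 158575/187572, a_2 = 6659211/3501344.
c0 = a_0 = -17/58. Peel one level at a time: if S = 1 + c*j/S' with S'(0) = 1, then c is the j-coefficient of S and S' = c*j/(S - 1).
S_1 = c0/f = 1 + (158575/54978)*j + (179036287291/12090321936)*j^2 + ...; c1 = 158575/54978.
S_2 = c1*j/(S_1 - 1) = 1 + (-179036287291/34872545400)*j + ...; c2 = -179036287291/34872545400.

The regular C-fraction coefficients are [-17/58, 158575/54978, -179036287291/34872545400].


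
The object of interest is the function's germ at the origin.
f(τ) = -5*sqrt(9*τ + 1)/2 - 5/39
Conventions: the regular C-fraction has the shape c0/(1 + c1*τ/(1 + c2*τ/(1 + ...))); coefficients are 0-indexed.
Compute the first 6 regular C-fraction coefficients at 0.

Taylor coefficients (expand at 0): a_0 = -205/78, a_1 = -45/4, a_2 = 405/16, a_3 = -3645/32, a_4 = 164025/256, a_5 = -2066715/512.
c0 = a_0 = -205/78. Peel one level at a time: if S = 1 + c*τ/S' with S'(0) = 1, then c is the τ-coefficient of S and S' = c*τ/(S - 1).
S_1 = c0/f = 1 + (-351/82)*τ + (375921/13448)*τ^2 + ...; c1 = -351/82.
S_2 = c1*τ/(S_1 - 1) = 1 + (1071/164)*τ + (-81/16)*τ^2 + ...; c2 = 1071/164.
S_3 = c2*τ/(S_2 - 1) = 1 + (369/476)*τ + (-654237/226576)*τ^2 + ...; c3 = 369/476.
S_4 = c3*τ/(S_3 - 1) = 1 + (1773/476)*τ + (-81/16)*τ^2 + ...; c4 = 1773/476.
S_5 = c4*τ/(S_4 - 1) = 1 + (1071/788)*τ + ...; c5 = 1071/788.

The regular C-fraction coefficients are [-205/78, -351/82, 1071/164, 369/476, 1773/476, 1071/788].


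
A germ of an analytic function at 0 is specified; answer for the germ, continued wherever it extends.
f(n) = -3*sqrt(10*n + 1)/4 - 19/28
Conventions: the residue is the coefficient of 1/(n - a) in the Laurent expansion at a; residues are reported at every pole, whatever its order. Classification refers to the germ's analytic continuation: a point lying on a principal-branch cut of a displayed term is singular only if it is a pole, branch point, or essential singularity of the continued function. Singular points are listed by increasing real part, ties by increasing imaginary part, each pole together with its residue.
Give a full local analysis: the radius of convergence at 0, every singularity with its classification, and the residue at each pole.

Radius of convergence at 0: 1/10.
At -1/10: an algebraic (square-root) branch point.

Branch term (-3/4)*sqrt(1 - n/(-1/10)): its argument vanishes at n = -1/10, a square-root branch point, modulus 1/10.
The radius of convergence is the smallest modulus among the singular points: 1/10.


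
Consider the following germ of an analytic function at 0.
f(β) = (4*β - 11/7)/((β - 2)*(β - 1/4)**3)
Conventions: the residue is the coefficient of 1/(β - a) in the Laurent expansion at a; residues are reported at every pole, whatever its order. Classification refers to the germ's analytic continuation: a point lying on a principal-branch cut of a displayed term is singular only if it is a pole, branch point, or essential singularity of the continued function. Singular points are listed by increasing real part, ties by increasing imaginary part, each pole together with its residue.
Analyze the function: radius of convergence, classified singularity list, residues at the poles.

Radius of convergence at 0: 1/4.
At 1/4: a pole of order 3; residue -2880/2401.
At 2: a pole of order 1; residue 2880/2401.

Denominator factor (β - 1/4)^3: pole of order 3 at 1/4, modulus 1/4.
Denominator factor (β - 2): pole of order 1 at 2, modulus 2.
The radius of convergence is the smallest modulus among the singular points: 1/4.
At the order-3 pole 1/4 set g(β) = (β - (1/4))^3*f(β) = (4*β - 11/7)/(β - 2).
Order-3 pole: residue = g''(a)/2; g''(1/4) = -5760/2401, so the residue is -2880/2401.
At the order-1 pole 2 set g(β) = (β - (2))*f(β) = (4*β - 11/7)/(β - 1/4)**3.
Simple pole: residue = g(a) at a = 2, which is 2880/2401.
List the singular points by increasing real part (a conjugate pair: the negative imaginary part first).


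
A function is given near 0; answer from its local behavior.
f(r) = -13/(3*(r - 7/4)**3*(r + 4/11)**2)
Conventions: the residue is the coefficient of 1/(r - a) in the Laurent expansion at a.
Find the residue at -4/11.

The residue is 48725248/74805201.

At the order-2 pole -4/11 set g(r) = (r - (-4/11))^2*f(r) = -13/(3*(r - 7/4)**3).
Order-2 pole: residue = g'(a); g'(-4/11) = 48725248/74805201, so the residue is 48725248/74805201.


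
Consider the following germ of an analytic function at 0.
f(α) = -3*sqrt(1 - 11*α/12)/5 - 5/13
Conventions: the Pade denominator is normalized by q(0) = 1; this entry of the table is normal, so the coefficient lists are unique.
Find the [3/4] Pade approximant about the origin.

Taylor coefficients needed (expand at 0): a_0 = -64/65, a_1 = 11/40, a_2 = 121/1920, a_3 = 1331/46080, a_4 = 14641/884736, a_5 = 1127357/106168320, a_6 = 12400927/1698693120, a_7 = 214358881/40768634880.
Write the denominator as Q(α) = 1 + q1*α + q2*α^2 + q3*α^3 + q4*α^4. Requiring Q*f - P = O(α^8) with deg P <= 3 kills the coefficients of α^4..α^7 in Q*f:
  α^4: a_4 + q1*a_3 + q2*a_2 + q3*a_1 + q4*a_0 = 0, i.e. 14641/884736 + (1331/46080)*q1 + (121/1920)*q2 + (11/40)*q3 + (-64/65)*q4 = 0.
  α^5: a_5 + q1*a_4 + q2*a_3 + q3*a_2 + q4*a_1 = 0, i.e. 1127357/106168320 + (14641/884736)*q1 + (1331/46080)*q2 + (121/1920)*q3 + (11/40)*q4 = 0.
  α^6: a_6 + q1*a_5 + q2*a_4 + q3*a_3 + q4*a_2 = 0, i.e. 12400927/1698693120 + (1127357/106168320)*q1 + (14641/884736)*q2 + (1331/46080)*q3 + (121/1920)*q4 = 0.
  α^7: a_7 + q1*a_6 + q2*a_5 + q3*a_4 + q4*a_3 = 0, i.e. 214358881/40768634880 + (12400927/1698693120)*q1 + (1127357/106168320)*q2 + (14641/884736)*q3 + (1331/46080)*q4 = 0.
Solving this linear system: q1 = -3135/2384, q2 = 156695/343296, q3 = -240911/8239104, q4 = -190333/263651328.
The numerator is Q*f truncated at degree 3: P0 = a_0 = -64/65; P1 = a_1 + q1*a_0 = 121627/77480; P2 = a_2 + q1*a_1 + q2*a_0 = -4172927/5578560; P3 = a_3 + q1*a_2 + q2*a_1 + q3*a_0 = 26863573/267770880.

The Pade approximant has numerator coefficients [-64/65, 121627/77480, -4172927/5578560, 26863573/267770880]; denominator coefficients [1, -3135/2384, 156695/343296, -240911/8239104, -190333/263651328].


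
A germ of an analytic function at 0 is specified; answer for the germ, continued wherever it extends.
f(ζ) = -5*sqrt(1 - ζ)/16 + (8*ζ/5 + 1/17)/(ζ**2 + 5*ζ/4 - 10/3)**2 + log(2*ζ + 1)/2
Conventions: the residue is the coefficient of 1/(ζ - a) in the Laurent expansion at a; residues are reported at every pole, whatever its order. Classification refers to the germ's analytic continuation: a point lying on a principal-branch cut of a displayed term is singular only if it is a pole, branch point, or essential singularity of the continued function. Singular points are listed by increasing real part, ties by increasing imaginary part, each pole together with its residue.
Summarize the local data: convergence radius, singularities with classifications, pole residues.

Denominator factor (ζ**2 + 5*ζ/4 - 10/3)^2: discriminant 715/48, real irrational roots -5/8 + (1/24)*sqrt(2145) and -5/8 - (1/24)*sqrt(2145); poles of order 2, moduli -5/8 + (1/24)*sqrt(2145) and 5/8 + (1/24)*sqrt(2145).
Branch term (1/2)*log(1 - ζ/(-1/2)): its argument vanishes at ζ = -1/2, a logarithmic branch point, modulus 1/2.
Branch term (-5/16)*sqrt(1 - ζ/(1)): its argument vanishes at ζ = 1, a square-root branch point, modulus 1.
The radius of convergence is the smallest modulus among the singular points: 1/2.
The branch terms are analytic at -5/8 - (1/24)*sqrt(2145) and contribute nothing to the residue; only the rational part matters.
The factor ζ**2 + 5*ζ/4 - 10/3 splits as (ζ - a)(ζ - a') with a = -5/8 - (1/24)*sqrt(2145), a' = -5/8 + (1/24)*sqrt(2145). At the order-2 pole a set g(ζ) = (ζ - a)^2*(rational part) = [8*ζ/5 + 1/17] / (ζ - a')^2.
Order-2 pole: residue = g'(a); g'(-5/8 - (1/24)*sqrt(2145)) = -(6144/8690825)*sqrt(2145), so the residue is -(6144/8690825)*sqrt(2145).
The branch terms are analytic at -5/8 + (1/24)*sqrt(2145) and contribute nothing to the residue; only the rational part matters.
The factor ζ**2 + 5*ζ/4 - 10/3 splits as (ζ - a)(ζ - a') with a = -5/8 + (1/24)*sqrt(2145), a' = -5/8 - (1/24)*sqrt(2145). At the order-2 pole a set g(ζ) = (ζ - a)^2*(rational part) = [8*ζ/5 + 1/17] / (ζ - a')^2.
Order-2 pole: residue = g'(a); g'(-5/8 + (1/24)*sqrt(2145)) = (6144/8690825)*sqrt(2145), so the residue is (6144/8690825)*sqrt(2145).
List the singular points by increasing real part (a conjugate pair: the negative imaginary part first).

Radius of convergence at 0: 1/2.
At -5/8 - (1/24)*sqrt(2145): a pole of order 2; residue -(6144/8690825)*sqrt(2145).
At -1/2: a logarithmic branch point.
At 1: an algebraic (square-root) branch point.
At -5/8 + (1/24)*sqrt(2145): a pole of order 2; residue (6144/8690825)*sqrt(2145).


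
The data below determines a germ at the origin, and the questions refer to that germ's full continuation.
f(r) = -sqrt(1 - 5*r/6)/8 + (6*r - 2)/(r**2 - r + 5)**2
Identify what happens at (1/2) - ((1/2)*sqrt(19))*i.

The denominator factor r**2 - r + 5 vanishes at (1/2) - ((1/2)*sqrt(19))*i and appears to the power 2; the numerator there equals (1) - ((3)*sqrt(19))*i, nonzero, and no other factor vanishes.
The branch terms are analytic at this point.
Hence a pole whose order is the multiplicity, 2.

The point is a pole of order 2.


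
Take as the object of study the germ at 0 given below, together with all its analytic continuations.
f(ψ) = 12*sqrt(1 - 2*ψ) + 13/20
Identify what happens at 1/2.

The term (12)*sqrt(1 - ψ/(1/2)) has argument 1 - 1/2/(1/2) = 0 at 1/2: a square-root (algebraic, two-sheeted) branch point; the remaining terms are analytic or single-valued there.

The point is an algebraic (square-root) branch point.


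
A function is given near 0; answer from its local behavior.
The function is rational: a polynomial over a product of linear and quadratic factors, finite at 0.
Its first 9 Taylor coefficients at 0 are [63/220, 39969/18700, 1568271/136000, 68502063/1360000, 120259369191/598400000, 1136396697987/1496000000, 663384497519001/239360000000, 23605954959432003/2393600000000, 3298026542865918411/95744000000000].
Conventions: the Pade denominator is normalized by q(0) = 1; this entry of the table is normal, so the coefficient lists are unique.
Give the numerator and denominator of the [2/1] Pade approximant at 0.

Taylor coefficients needed (read off): a_0 = 63/220, a_1 = 39969/18700, a_2 = 1568271/136000, a_3 = 68502063/1360000.
Write the denominator as Q(φ) = 1 + q1*φ. Requiring Q*f - P = O(φ^4) with deg P <= 2 kills the coefficients of φ^3..φ^3 in Q*f:
  φ^3: a_3 + q1*a_2 = 0, i.e. 68502063/1360000 + (1568271/136000)*q1 = 0.
Solving this linear system: q1 = -22834021/5227570.
The numerator is Q*f truncated at degree 2: P0 = a_0 = 63/220; P1 = a_1 + q1*a_0 = 63028773/71094952; P2 = a_2 + q1*a_1 = 68673887673/31281778880.

The Pade approximant has numerator coefficients [63/220, 63028773/71094952, 68673887673/31281778880]; denominator coefficients [1, -22834021/5227570].


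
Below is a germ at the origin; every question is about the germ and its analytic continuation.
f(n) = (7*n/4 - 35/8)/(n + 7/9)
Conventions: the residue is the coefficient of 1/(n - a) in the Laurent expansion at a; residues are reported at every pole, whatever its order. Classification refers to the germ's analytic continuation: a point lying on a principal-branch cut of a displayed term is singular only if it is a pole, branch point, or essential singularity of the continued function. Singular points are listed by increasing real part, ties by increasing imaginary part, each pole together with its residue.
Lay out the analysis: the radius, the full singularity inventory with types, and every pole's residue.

Radius of convergence at 0: 7/9.
At -7/9: a pole of order 1; residue -413/72.

Denominator factor (n + 7/9): pole of order 1 at -7/9, modulus 7/9.
The radius of convergence is the smallest modulus among the singular points: 7/9.
At the order-1 pole -7/9 set g(n) = (n - (-7/9))*f(n) = 7*n/4 - 35/8.
Simple pole: residue = g(a) at a = -7/9, which is -413/72.


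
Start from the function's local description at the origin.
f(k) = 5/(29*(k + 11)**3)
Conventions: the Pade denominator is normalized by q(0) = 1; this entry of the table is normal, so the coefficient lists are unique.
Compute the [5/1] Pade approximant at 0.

Taylor coefficients needed (expand at 0): a_0 = 5/38599, a_1 = -15/424589, a_2 = 30/4670479, a_3 = -50/51375269, a_4 = 75/565127959, a_5 = -105/6216407549, a_6 = 140/68380483039.
Write the denominator as Q(k) = 1 + q1*k. Requiring Q*f - P = O(k^7) with deg P <= 5 kills the coefficients of k^6..k^6 in Q*f:
  k^6: a_6 + q1*a_5 = 0, i.e. 140/68380483039 + (-105/6216407549)*q1 = 0.
Solving this linear system: q1 = 4/33.
The numerator is Q*f truncated at degree 5: P0 = a_0 = 5/38599; P1 = a_1 + q1*a_0 = -25/1273767; P2 = a_2 + q1*a_1 = 10/4670479; P3 = a_3 + q1*a_2 = -10/51375269; P4 = a_4 + q1*a_3 = 25/1695383877; P5 = a_5 + q1*a_4 = -5/6216407549.

The Pade approximant has numerator coefficients [5/38599, -25/1273767, 10/4670479, -10/51375269, 25/1695383877, -5/6216407549]; denominator coefficients [1, 4/33].


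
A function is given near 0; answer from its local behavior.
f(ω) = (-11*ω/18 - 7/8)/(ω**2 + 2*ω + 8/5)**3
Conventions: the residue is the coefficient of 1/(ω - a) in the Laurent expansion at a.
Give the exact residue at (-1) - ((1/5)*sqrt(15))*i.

The residue is -((475/10368)*sqrt(15))*i.

The factor ω**2 + 2*ω + 8/5 splits as (ω - a)(ω - a') with a = (-1) - ((1/5)*sqrt(15))*i, a' = (-1) + ((1/5)*sqrt(15))*i. At the order-3 pole a set g(ω) = (ω - a)^3*f(ω) = [-11*ω/18 - 7/8] / (ω - a')^3.
Order-3 pole: residue = g''(a)/2; g''((-1) - ((1/5)*sqrt(15))*i) = -((475/5184)*sqrt(15))*i, so the residue is -((475/10368)*sqrt(15))*i.


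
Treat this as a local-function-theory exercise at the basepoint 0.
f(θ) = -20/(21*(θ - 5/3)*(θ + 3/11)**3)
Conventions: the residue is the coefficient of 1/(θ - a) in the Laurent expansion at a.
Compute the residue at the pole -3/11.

At the order-3 pole -3/11 set g(θ) = (θ - (-3/11))^3*f(θ) = -20/(21*(θ - 5/3)).
Order-3 pole: residue = g''(a)/2; g''(-3/11) = 59895/229376, so the residue is 59895/458752.

The residue is 59895/458752.


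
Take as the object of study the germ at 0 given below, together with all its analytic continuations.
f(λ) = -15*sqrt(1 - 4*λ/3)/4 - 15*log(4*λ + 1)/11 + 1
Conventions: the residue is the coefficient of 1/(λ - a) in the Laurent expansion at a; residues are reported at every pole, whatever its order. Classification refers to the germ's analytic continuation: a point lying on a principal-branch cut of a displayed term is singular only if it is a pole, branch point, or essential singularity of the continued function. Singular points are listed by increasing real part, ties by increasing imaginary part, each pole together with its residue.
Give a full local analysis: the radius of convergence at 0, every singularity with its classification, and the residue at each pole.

Branch term (-15/11)*log(1 - λ/(-1/4)): its argument vanishes at λ = -1/4, a logarithmic branch point, modulus 1/4.
Branch term (-15/4)*sqrt(1 - λ/(3/4)): its argument vanishes at λ = 3/4, a square-root branch point, modulus 3/4.
The radius of convergence is the smallest modulus among the singular points: 1/4.
List the singular points by increasing real part (a conjugate pair: the negative imaginary part first).

Radius of convergence at 0: 1/4.
At -1/4: a logarithmic branch point.
At 3/4: an algebraic (square-root) branch point.


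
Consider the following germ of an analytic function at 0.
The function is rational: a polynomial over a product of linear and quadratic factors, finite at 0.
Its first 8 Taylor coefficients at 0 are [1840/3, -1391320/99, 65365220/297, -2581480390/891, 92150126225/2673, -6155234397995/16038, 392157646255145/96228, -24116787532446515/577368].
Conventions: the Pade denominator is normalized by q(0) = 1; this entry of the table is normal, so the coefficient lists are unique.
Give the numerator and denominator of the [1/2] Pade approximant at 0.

The Pade approximant has numerator coefficients [1840/3, -301171177600/263303601]; denominator coefficients [1, 1007676427/47873382, 985165928/7978897].

Taylor coefficients needed (read off): a_0 = 1840/3, a_1 = -1391320/99, a_2 = 65365220/297, a_3 = -2581480390/891.
Write the denominator as Q(ε) = 1 + q1*ε + q2*ε^2. Requiring Q*f - P = O(ε^4) with deg P <= 1 kills the coefficients of ε^2..ε^3 in Q*f:
  ε^2: a_2 + q1*a_1 + q2*a_0 = 0, i.e. 65365220/297 + (-1391320/99)*q1 + (1840/3)*q2 = 0.
  ε^3: a_3 + q1*a_2 + q2*a_1 = 0, i.e. -2581480390/891 + (65365220/297)*q1 + (-1391320/99)*q2 = 0.
Solving this linear system: q1 = 1007676427/47873382, q2 = 985165928/7978897.
The numerator is Q*f truncated at degree 1: P0 = a_0 = 1840/3; P1 = a_1 + q1*a_0 = -301171177600/263303601.


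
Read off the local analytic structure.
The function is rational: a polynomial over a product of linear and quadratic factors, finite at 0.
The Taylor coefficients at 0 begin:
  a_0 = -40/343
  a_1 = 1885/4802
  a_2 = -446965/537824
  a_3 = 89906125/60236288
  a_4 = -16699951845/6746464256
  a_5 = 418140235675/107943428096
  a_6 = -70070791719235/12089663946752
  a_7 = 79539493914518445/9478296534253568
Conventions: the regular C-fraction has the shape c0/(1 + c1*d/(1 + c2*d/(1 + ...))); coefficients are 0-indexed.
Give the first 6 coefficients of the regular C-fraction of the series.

The regular C-fraction coefficients are [-40/343, 377/112, -3296/2639, 147972/271817, -2577172/26671953, -782743144/442547259].

Taylor coefficients (read off): a_0 = -40/343, a_1 = 1885/4802, a_2 = -446965/537824, a_3 = 89906125/60236288, a_4 = -16699951845/6746464256, a_5 = 418140235675/107943428096.
c0 = a_0 = -40/343. Peel one level at a time: if S = 1 + c*d/S' with S'(0) = 1, then c is the d-coefficient of S and S' = c*d/(S - 1).
S_1 = c0/f = 1 + (377/112)*d + (206/49)*d^2 + ...; c1 = 377/112.
S_2 = c1*d/(S_1 - 1) = 1 + (-3296/2639)*d + (4735104/6964321)*d^2 + ...; c2 = -3296/2639.
S_3 = c2*d/(S_2 - 1) = 1 + (147972/271817)*d + (27344/519841)*d^2 + ...; c3 = 147972/271817.
S_4 = c3*d/(S_3 - 1) = 1 + (-2577172/26671953)*d + (-11459967584/67055620401)*d^2 + ...; c4 = -2577172/26671953.
S_5 = c4*d/(S_4 - 1) = 1 + (-782743144/442547259)*d + ...; c5 = -782743144/442547259.


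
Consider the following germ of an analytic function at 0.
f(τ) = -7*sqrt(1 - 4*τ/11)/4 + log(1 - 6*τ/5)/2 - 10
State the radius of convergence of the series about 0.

The radius of convergence is 5/6.

Branch term (1/2)*log(1 - τ/(5/6)): its argument vanishes at τ = 5/6, a logarithmic branch point, modulus 5/6.
Branch term (-7/4)*sqrt(1 - τ/(11/4)): its argument vanishes at τ = 11/4, a square-root branch point, modulus 11/4.
The radius of convergence is the smallest modulus among the singular points: 5/6.


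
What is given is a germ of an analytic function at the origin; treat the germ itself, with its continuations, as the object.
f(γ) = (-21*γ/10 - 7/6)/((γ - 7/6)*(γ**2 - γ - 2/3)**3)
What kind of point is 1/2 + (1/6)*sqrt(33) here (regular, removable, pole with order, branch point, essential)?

The denominator factor γ**2 - γ - 2/3 vanishes at 1/2 + (1/6)*sqrt(33) and appears to the power 3; the numerator there equals -133/60 - (7/20)*sqrt(33), nonzero, and no other factor vanishes.
Hence a pole whose order is the multiplicity, 3.

The point is a pole of order 3.


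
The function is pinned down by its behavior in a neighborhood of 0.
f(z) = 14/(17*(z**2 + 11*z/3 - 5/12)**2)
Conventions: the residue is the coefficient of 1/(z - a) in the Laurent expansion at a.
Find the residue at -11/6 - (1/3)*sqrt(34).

The residue is (189/39304)*sqrt(34).

The factor z**2 + 11*z/3 - 5/12 splits as (z - a)(z - a') with a = -11/6 - (1/3)*sqrt(34), a' = -11/6 + (1/3)*sqrt(34). At the order-2 pole a set g(z) = (z - a)^2*f(z) = [14/17] / (z - a')^2.
Order-2 pole: residue = g'(a); g'(-11/6 - (1/3)*sqrt(34)) = (189/39304)*sqrt(34), so the residue is (189/39304)*sqrt(34).


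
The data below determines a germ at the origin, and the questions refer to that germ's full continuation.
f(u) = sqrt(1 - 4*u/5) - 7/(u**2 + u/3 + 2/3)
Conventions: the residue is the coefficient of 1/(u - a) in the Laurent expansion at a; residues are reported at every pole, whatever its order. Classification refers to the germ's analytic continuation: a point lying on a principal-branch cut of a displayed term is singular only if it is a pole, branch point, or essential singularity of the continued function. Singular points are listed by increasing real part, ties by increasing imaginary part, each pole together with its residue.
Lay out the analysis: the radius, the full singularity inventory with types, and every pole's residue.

Radius of convergence at 0: (1/3)*sqrt(6).
At (-1/6) - ((1/6)*sqrt(23))*i: a pole of order 1; residue -((21/23)*sqrt(23))*i.
At (-1/6) + ((1/6)*sqrt(23))*i: a pole of order 1; residue ((21/23)*sqrt(23))*i.
At 5/4: an algebraic (square-root) branch point.

Denominator factor (u**2 + u/3 + 2/3): discriminant -23/9, complex-conjugate roots (-1/6) + ((1/6)*sqrt(23))*i and (-1/6) - ((1/6)*sqrt(23))*i; poles of order 1, moduli (1/3)*sqrt(6) and (1/3)*sqrt(6).
Branch term (1)*sqrt(1 - u/(5/4)): its argument vanishes at u = 5/4, a square-root branch point, modulus 5/4.
The radius of convergence is the smallest modulus among the singular points: (1/3)*sqrt(6).
The branch term is analytic at (-1/6) - ((1/6)*sqrt(23))*i and contributes nothing to the residue; only the rational part matters.
The factor u**2 + u/3 + 2/3 splits as (u - a)(u - a') with a = (-1/6) - ((1/6)*sqrt(23))*i, a' = (-1/6) + ((1/6)*sqrt(23))*i. At the order-1 pole a set g(u) = (u - a)*(rational part) = [-7] / (u - a').
Simple pole: residue = g(a) at a = (-1/6) - ((1/6)*sqrt(23))*i, which is -((21/23)*sqrt(23))*i.
The branch term is analytic at (-1/6) + ((1/6)*sqrt(23))*i and contributes nothing to the residue; only the rational part matters.
The factor u**2 + u/3 + 2/3 splits as (u - a)(u - a') with a = (-1/6) + ((1/6)*sqrt(23))*i, a' = (-1/6) - ((1/6)*sqrt(23))*i. At the order-1 pole a set g(u) = (u - a)*(rational part) = [-7] / (u - a').
Simple pole: residue = g(a) at a = (-1/6) + ((1/6)*sqrt(23))*i, which is ((21/23)*sqrt(23))*i.
List the singular points by increasing real part (a conjugate pair: the negative imaginary part first).


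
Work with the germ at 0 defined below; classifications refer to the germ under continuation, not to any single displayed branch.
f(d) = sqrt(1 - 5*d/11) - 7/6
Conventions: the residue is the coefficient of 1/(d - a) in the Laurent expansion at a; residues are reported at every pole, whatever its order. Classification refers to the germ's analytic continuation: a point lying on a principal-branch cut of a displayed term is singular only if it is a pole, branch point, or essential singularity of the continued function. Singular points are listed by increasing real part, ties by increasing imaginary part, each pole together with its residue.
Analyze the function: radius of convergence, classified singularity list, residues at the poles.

Radius of convergence at 0: 11/5.
At 11/5: an algebraic (square-root) branch point.

Branch term (1)*sqrt(1 - d/(11/5)): its argument vanishes at d = 11/5, a square-root branch point, modulus 11/5.
The radius of convergence is the smallest modulus among the singular points: 11/5.


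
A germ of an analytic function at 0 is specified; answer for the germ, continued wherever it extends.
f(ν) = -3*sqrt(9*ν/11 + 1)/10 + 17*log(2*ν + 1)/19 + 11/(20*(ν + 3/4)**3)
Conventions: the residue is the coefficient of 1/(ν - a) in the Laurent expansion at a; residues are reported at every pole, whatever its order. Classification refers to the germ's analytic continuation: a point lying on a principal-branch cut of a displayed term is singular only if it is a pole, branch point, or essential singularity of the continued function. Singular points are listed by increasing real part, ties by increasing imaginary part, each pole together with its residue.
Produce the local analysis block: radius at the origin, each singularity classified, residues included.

Denominator factor (ν + 3/4)^3: pole of order 3 at -3/4, modulus 3/4.
Branch term (-3/10)*sqrt(1 - ν/(-11/9)): its argument vanishes at ν = -11/9, a square-root branch point, modulus 11/9.
Branch term (17/19)*log(1 - ν/(-1/2)): its argument vanishes at ν = -1/2, a logarithmic branch point, modulus 1/2.
The radius of convergence is the smallest modulus among the singular points: 1/2.
The branch terms are analytic at -3/4 and contribute nothing to the residue; only the rational part matters.
At the order-3 pole -3/4 set g(ν) = (ν - (-3/4))^3*(rational part) = 11/20.
Order-3 pole: residue = g''(a)/2; g''(-3/4) = 0, so the residue is 0.
List the singular points by increasing real part (a conjugate pair: the negative imaginary part first).

Radius of convergence at 0: 1/2.
At -11/9: an algebraic (square-root) branch point.
At -3/4: a pole of order 3; residue 0.
At -1/2: a logarithmic branch point.


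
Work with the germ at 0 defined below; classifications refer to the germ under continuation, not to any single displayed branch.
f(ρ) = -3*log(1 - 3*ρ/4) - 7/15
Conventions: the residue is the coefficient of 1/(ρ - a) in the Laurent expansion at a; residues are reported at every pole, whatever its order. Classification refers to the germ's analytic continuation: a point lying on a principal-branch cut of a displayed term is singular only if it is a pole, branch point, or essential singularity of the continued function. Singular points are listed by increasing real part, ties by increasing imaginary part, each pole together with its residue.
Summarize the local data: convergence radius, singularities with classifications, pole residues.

Radius of convergence at 0: 4/3.
At 4/3: a logarithmic branch point.

Branch term (-3)*log(1 - ρ/(4/3)): its argument vanishes at ρ = 4/3, a logarithmic branch point, modulus 4/3.
The radius of convergence is the smallest modulus among the singular points: 4/3.


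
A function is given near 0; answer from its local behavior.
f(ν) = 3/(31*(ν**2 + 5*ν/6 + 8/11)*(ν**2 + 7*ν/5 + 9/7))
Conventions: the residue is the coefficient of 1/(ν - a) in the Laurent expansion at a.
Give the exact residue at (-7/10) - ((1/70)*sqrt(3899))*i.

The factor ν**2 + 7*ν/5 + 9/7 splits as (ν - a)(ν - a') with a = (-7/10) - ((1/70)*sqrt(3899))*i, a' = (-7/10) + ((1/70)*sqrt(3899))*i. At the order-1 pole a set g(ν) = (ν - a)*f(ν) = [3/(31*(ν**2 + 5*ν/6 + 8/11))] / (ν - a').
Simple pole: residue = g(a) at a = (-7/10) - ((1/70)*sqrt(3899))*i, which is (1511895/15531961) - ((4316235/8651302277)*sqrt(3899))*i.

The residue is (1511895/15531961) - ((4316235/8651302277)*sqrt(3899))*i.


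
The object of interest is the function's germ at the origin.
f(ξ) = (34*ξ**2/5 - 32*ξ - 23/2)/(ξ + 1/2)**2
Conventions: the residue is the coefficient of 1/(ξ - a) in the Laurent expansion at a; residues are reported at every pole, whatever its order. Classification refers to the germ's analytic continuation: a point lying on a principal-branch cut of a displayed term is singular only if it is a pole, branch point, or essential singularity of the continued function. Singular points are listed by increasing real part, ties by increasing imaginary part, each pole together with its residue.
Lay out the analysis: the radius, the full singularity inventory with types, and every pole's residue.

Denominator factor (ξ + 1/2)^2: pole of order 2 at -1/2, modulus 1/2.
The radius of convergence is the smallest modulus among the singular points: 1/2.
At the order-2 pole -1/2 set g(ξ) = (ξ - (-1/2))^2*f(ξ) = 34*ξ**2/5 - 32*ξ - 23/2.
Order-2 pole: residue = g'(a); g'(-1/2) = -194/5, so the residue is -194/5.

Radius of convergence at 0: 1/2.
At -1/2: a pole of order 2; residue -194/5.


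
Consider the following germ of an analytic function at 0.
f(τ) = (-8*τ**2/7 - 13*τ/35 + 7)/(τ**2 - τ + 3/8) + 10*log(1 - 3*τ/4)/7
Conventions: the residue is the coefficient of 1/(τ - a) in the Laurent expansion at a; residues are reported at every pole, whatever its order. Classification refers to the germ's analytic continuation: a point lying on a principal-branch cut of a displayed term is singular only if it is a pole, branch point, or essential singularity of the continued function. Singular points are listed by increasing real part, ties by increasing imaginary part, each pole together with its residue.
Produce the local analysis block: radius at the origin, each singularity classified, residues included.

Denominator factor (τ**2 - τ + 3/8): discriminant -1/2, complex-conjugate roots (1/2) + ((1/4)*sqrt(2))*i and (1/2) - ((1/4)*sqrt(2))*i; poles of order 1, moduli (1/4)*sqrt(6) and (1/4)*sqrt(6).
Branch term (10/7)*log(1 - τ/(4/3)): its argument vanishes at τ = 4/3, a logarithmic branch point, modulus 4/3.
The radius of convergence is the smallest modulus among the singular points: (1/4)*sqrt(6).
The branch term is analytic at (1/2) - ((1/4)*sqrt(2))*i and contributes nothing to the residue; only the rational part matters.
The factor τ**2 - τ + 3/8 splits as (τ - a)(τ - a') with a = (1/2) - ((1/4)*sqrt(2))*i, a' = (1/2) + ((1/4)*sqrt(2))*i. At the order-1 pole a set g(τ) = (τ - a)*(rational part) = [-8*τ**2/7 - 13*τ/35 + 7] / (τ - a').
Simple pole: residue = g(a) at a = (1/2) - ((1/4)*sqrt(2))*i, which is (-53/70) + ((467/70)*sqrt(2))*i.
The branch term is analytic at (1/2) + ((1/4)*sqrt(2))*i and contributes nothing to the residue; only the rational part matters.
The factor τ**2 - τ + 3/8 splits as (τ - a)(τ - a') with a = (1/2) + ((1/4)*sqrt(2))*i, a' = (1/2) - ((1/4)*sqrt(2))*i. At the order-1 pole a set g(τ) = (τ - a)*(rational part) = [-8*τ**2/7 - 13*τ/35 + 7] / (τ - a').
Simple pole: residue = g(a) at a = (1/2) + ((1/4)*sqrt(2))*i, which is (-53/70) - ((467/70)*sqrt(2))*i.
List the singular points by increasing real part (a conjugate pair: the negative imaginary part first).

Radius of convergence at 0: (1/4)*sqrt(6).
At (1/2) - ((1/4)*sqrt(2))*i: a pole of order 1; residue (-53/70) + ((467/70)*sqrt(2))*i.
At (1/2) + ((1/4)*sqrt(2))*i: a pole of order 1; residue (-53/70) - ((467/70)*sqrt(2))*i.
At 4/3: a logarithmic branch point.


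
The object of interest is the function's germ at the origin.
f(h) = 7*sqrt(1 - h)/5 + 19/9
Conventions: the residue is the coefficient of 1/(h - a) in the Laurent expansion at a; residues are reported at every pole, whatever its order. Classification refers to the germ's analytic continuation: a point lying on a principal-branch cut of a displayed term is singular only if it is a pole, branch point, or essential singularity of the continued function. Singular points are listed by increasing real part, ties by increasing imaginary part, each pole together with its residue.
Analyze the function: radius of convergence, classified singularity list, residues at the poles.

Radius of convergence at 0: 1.
At 1: an algebraic (square-root) branch point.

Branch term (7/5)*sqrt(1 - h/(1)): its argument vanishes at h = 1, a square-root branch point, modulus 1.
The radius of convergence is the smallest modulus among the singular points: 1.


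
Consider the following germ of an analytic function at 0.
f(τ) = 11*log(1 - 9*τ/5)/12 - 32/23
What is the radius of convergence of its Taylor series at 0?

Branch term (11/12)*log(1 - τ/(5/9)): its argument vanishes at τ = 5/9, a logarithmic branch point, modulus 5/9.
The radius of convergence is the smallest modulus among the singular points: 5/9.

The radius of convergence is 5/9.


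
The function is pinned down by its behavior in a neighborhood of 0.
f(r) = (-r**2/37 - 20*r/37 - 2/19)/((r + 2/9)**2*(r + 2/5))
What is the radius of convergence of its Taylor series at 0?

The radius of convergence is 2/9.

Denominator factor (r + 2/9)^2: pole of order 2 at -2/9, modulus 2/9.
Denominator factor (r + 2/5): pole of order 1 at -2/5, modulus 2/5.
The radius of convergence is the smallest modulus among the singular points: 2/9.


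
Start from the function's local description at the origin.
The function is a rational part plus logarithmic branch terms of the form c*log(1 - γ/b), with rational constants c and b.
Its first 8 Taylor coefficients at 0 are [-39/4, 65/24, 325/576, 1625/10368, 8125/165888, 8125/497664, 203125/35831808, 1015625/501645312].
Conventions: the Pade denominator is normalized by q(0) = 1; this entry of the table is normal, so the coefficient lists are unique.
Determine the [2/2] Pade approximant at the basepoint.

Taylor coefficients needed (read off): a_0 = -39/4, a_1 = 65/24, a_2 = 325/576, a_3 = 1625/10368, a_4 = 8125/165888.
Write the denominator as Q(γ) = 1 + q1*γ + q2*γ^2. Requiring Q*f - P = O(γ^5) with deg P <= 2 kills the coefficients of γ^3..γ^4 in Q*f:
  γ^3: a_3 + q1*a_2 + q2*a_1 = 0, i.e. 1625/10368 + (325/576)*q1 + (65/24)*q2 = 0.
  γ^4: a_4 + q1*a_3 + q2*a_2 = 0, i.e. 8125/165888 + (1625/10368)*q1 + (325/576)*q2 = 0.
Solving this linear system: q1 = -5/12, q2 = 25/864.
The numerator is Q*f truncated at degree 2: P0 = a_0 = -39/4; P1 = a_1 + q1*a_0 = 325/48; P2 = a_2 + q1*a_1 + q2*a_0 = -325/384.

The Pade approximant has numerator coefficients [-39/4, 325/48, -325/384]; denominator coefficients [1, -5/12, 25/864].


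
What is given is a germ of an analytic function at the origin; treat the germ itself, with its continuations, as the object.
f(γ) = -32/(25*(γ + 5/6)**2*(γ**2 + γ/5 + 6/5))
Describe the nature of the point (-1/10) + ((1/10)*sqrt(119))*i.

The denominator factor γ**2 + γ/5 + 6/5 vanishes at (-1/10) + ((1/10)*sqrt(119))*i and appears to the power 1; the numerator there equals -32/25, nonzero, and no other factor vanishes.
Hence a pole whose order is the multiplicity, 1.

The point is a pole of order 1.


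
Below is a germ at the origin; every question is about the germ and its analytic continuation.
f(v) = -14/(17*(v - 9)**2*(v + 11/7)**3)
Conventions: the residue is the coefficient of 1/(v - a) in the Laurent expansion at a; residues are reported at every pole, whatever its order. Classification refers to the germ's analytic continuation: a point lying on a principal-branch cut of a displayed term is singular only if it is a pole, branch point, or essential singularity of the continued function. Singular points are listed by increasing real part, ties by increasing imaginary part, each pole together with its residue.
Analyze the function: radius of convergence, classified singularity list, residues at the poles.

Denominator factor (v - 9)^2: pole of order 2 at 9, modulus 9.
Denominator factor (v + 11/7)^3: pole of order 3 at -11/7, modulus 11/7.
The radius of convergence is the smallest modulus among the singular points: 11/7.
At the order-3 pole -11/7 set g(v) = (v - (-11/7))^3*f(v) = -14/(17*(v - 9)**2).
Order-3 pole: residue = g''(a)/2; g''(-11/7) = -50421/127442948, so the residue is -50421/254885896.
At the order-2 pole 9 set g(v) = (v - (9))^2*f(v) = -14/(17*(v + 11/7)**3).
Order-2 pole: residue = g'(a); g'(9) = 50421/254885896, so the residue is 50421/254885896.
List the singular points by increasing real part (a conjugate pair: the negative imaginary part first).

Radius of convergence at 0: 11/7.
At -11/7: a pole of order 3; residue -50421/254885896.
At 9: a pole of order 2; residue 50421/254885896.


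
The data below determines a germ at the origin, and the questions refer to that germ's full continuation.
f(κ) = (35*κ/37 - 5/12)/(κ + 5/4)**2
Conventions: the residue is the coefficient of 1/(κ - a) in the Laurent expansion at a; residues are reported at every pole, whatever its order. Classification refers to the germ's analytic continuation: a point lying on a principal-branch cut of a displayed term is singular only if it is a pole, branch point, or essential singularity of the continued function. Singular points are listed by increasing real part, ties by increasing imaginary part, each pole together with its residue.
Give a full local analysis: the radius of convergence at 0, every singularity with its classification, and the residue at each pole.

Radius of convergence at 0: 5/4.
At -5/4: a pole of order 2; residue 35/37.

Denominator factor (κ + 5/4)^2: pole of order 2 at -5/4, modulus 5/4.
The radius of convergence is the smallest modulus among the singular points: 5/4.
At the order-2 pole -5/4 set g(κ) = (κ - (-5/4))^2*f(κ) = 35*κ/37 - 5/12.
Order-2 pole: residue = g'(a); g'(-5/4) = 35/37, so the residue is 35/37.


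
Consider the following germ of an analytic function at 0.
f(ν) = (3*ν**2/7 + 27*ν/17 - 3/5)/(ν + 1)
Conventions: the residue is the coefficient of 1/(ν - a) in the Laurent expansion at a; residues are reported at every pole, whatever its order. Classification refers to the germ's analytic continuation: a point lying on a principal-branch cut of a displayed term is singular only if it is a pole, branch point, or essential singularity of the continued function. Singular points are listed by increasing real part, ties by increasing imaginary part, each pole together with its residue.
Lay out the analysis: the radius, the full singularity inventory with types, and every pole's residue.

Denominator factor (ν + 1): pole of order 1 at -1, modulus 1.
The radius of convergence is the smallest modulus among the singular points: 1.
At the order-1 pole -1 set g(ν) = (ν - (-1))*f(ν) = 3*ν**2/7 + 27*ν/17 - 3/5.
Simple pole: residue = g(a) at a = -1, which is -1047/595.

Radius of convergence at 0: 1.
At -1: a pole of order 1; residue -1047/595.
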